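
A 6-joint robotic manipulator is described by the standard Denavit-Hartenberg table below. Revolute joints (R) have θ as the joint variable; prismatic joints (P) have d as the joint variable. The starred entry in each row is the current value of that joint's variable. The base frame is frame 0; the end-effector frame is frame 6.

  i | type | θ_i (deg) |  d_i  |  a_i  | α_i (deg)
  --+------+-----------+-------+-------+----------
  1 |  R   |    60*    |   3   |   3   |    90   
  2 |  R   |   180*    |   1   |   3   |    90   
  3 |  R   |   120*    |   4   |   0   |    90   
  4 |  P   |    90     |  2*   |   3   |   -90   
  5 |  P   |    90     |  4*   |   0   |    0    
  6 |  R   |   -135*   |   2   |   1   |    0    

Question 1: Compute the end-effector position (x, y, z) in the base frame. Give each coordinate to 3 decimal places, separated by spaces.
-5.134 -3.207 10.707

after link 1: o_1 = (1.5000, 2.5981, 3.0000)
after link 2: o_2 = (0.8660, -0.5000, 3.0000)
after link 3: o_3 = (0.8660, -0.5000, 7.0000)
after link 4: o_4 = (0.8660, -2.5000, 10.0000)
after link 5: o_5 = (-3.1340, -2.5000, 10.0000)
after link 6: o_6 = (-5.1340, -3.2071, 10.7071)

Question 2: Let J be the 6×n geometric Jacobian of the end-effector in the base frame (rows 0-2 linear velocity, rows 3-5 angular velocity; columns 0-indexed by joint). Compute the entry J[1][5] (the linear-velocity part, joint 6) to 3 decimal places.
0.707

axis z_5 = (-1.0000,0.0000,0.0000); lever o_n−o_5 = (-2.0000,-0.7071,0.7071)
cross product → J_v[:, 5] = (0.0000,0.7071,0.7071)
J_ω[:, 5] = z_5
entry J[1][5] = 0.7071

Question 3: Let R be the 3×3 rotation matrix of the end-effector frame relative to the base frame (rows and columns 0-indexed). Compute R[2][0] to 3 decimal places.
End-effector x-axis (col 0 of R) = (-0.0000,-0.7071,0.7071)
R[2][0] = 0.7071

0.707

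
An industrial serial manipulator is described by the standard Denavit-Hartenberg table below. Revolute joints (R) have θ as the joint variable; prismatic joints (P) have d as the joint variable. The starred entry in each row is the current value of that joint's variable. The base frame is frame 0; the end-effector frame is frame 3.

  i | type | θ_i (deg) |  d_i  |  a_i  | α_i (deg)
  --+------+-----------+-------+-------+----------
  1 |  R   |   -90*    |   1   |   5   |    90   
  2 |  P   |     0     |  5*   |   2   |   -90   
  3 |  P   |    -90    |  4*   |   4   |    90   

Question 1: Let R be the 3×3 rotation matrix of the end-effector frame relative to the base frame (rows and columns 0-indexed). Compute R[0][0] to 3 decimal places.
-1.000

End-effector x-axis (col 0 of R) = (-1.0000,-0.0000,0.0000)
R[0][0] = -1.0000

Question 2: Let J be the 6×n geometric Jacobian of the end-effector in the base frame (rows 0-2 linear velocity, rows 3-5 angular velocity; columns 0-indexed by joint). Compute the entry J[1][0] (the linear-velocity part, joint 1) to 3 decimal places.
axis z_0 = ẑ; lever o_n−o_0 = (-9.0000,-7.0000,5.0000)
cross product → J_v[:, 0] = (7.0000,-9.0000,0.0000)
J_ω[:, 0] = z_0
entry J[1][0] = -9.0000

-9.000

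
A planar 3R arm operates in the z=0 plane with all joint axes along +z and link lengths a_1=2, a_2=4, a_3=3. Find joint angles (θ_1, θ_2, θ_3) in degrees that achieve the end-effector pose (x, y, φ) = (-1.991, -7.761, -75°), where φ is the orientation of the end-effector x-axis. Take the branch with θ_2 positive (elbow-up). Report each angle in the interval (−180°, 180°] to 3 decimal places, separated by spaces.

wrist centre = target − a_3·(cos φ, sin φ) = (-2.7675, -4.8632)
cos θ_2 = (31.3098−2²−4²)/(2·2·4) = 0.7069; θ_2 = 45.0200° (elbow-up)
β = atan2(-4.8632,-2.7675) = -119.6424°; ψ = atan2(2.8294,4.8274) = 30.3750°
θ_1 = β − ψ = -150.0174°
θ_3 = φ − θ_1 − θ_2 = 29.9974° (wrapped to (-180°,180°])

-150.017 45.020 29.997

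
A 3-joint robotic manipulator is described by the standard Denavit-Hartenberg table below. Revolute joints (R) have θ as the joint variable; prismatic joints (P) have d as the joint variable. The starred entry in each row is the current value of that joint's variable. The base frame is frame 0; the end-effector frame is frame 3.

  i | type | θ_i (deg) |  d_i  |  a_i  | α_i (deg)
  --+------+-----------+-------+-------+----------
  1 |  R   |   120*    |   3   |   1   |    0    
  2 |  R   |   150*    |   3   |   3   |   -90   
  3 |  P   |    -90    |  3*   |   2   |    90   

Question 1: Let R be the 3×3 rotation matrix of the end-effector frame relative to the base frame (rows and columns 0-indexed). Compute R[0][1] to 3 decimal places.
End-effector y-axis (col 1 of R) = (1.0000,-0.0000,0.0000)
R[0][1] = 1.0000

1.000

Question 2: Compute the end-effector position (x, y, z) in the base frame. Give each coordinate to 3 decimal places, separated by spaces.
2.500 -2.134 8.000

after link 1: o_1 = (-0.5000, 0.8660, 3.0000)
after link 2: o_2 = (-0.5000, -2.1340, 6.0000)
after link 3: o_3 = (2.5000, -2.1340, 8.0000)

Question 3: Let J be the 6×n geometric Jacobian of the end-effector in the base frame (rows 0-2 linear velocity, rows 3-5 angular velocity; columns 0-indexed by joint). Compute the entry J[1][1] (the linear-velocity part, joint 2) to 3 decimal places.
3.000

axis z_1 = (0.0000,0.0000,1.0000); lever o_n−o_1 = (3.0000,-3.0000,5.0000)
cross product → J_v[:, 1] = (3.0000,3.0000,-0.0000)
J_ω[:, 1] = z_1
entry J[1][1] = 3.0000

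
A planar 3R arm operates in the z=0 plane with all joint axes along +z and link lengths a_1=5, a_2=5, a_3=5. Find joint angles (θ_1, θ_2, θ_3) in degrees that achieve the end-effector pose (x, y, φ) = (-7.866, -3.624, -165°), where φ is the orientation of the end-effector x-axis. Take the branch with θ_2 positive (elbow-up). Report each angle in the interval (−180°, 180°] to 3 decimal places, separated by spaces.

150.003 134.995 -89.997

wrist centre = target − a_3·(cos φ, sin φ) = (-3.0364, -2.3299)
cos θ_2 = (14.6480−5²−5²)/(2·5·5) = -0.7070; θ_2 = 134.9946° (elbow-up)
β = atan2(-2.3299,-3.0364) = -142.4998°; ψ = atan2(3.5359,1.4648) = 67.4973°
θ_1 = β − ψ = -209.9971°
θ_3 = φ − θ_1 − θ_2 = -89.9975° (wrapped to (-180°,180°])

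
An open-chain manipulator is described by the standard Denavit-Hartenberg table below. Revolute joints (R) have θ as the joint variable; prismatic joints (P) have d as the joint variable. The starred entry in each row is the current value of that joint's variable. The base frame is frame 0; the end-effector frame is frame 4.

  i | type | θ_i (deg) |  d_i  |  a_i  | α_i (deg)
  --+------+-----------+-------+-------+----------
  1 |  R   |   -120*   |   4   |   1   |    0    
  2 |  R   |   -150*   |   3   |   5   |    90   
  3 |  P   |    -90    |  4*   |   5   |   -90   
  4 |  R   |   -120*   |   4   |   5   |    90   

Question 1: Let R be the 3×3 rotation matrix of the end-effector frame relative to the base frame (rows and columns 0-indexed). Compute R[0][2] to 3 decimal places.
-0.500

End-effector z-axis (col 2 of R) = (-0.5000,-0.0000,0.8660)
R[0][2] = -0.5000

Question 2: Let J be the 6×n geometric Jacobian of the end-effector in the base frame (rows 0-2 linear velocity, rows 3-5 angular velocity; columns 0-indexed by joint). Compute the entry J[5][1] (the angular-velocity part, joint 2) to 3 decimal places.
axis z_1 = (0.0000,0.0000,1.0000); lever o_n−o_1 = (8.3301,9.0000,0.5000)
cross product → J_v[:, 1] = (-9.0000,8.3301,0.0000)
J_ω[:, 1] = z_1
entry J[5][1] = 1.0000

1.000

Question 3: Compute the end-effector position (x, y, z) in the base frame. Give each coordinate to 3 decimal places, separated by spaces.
after link 1: o_1 = (-0.5000, -0.8660, 4.0000)
after link 2: o_2 = (-0.5000, 4.1340, 7.0000)
after link 3: o_3 = (3.5000, 4.1340, 2.0000)
after link 4: o_4 = (7.8301, 8.1340, 4.5000)

7.830 8.134 4.500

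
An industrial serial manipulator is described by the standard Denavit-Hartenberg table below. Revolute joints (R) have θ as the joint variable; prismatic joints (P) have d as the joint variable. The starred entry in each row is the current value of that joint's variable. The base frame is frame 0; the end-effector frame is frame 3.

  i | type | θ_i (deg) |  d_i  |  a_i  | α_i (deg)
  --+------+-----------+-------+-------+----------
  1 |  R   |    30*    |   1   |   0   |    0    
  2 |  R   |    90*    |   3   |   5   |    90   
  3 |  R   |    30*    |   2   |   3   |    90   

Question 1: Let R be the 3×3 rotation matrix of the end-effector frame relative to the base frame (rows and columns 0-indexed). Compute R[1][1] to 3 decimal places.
End-effector y-axis (col 1 of R) = (0.8660,0.5000,0.0000)
R[1][1] = 0.5000

0.500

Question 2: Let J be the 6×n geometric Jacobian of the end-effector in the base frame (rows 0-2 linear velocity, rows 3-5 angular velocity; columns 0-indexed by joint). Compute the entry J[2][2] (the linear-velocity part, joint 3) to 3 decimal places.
axis z_2 = (0.8660,0.5000,0.0000); lever o_n−o_2 = (0.4330,3.2500,1.5000)
cross product → J_v[:, 2] = (0.7500,-1.2990,2.5981)
J_ω[:, 2] = z_2
entry J[2][2] = 2.5981

2.598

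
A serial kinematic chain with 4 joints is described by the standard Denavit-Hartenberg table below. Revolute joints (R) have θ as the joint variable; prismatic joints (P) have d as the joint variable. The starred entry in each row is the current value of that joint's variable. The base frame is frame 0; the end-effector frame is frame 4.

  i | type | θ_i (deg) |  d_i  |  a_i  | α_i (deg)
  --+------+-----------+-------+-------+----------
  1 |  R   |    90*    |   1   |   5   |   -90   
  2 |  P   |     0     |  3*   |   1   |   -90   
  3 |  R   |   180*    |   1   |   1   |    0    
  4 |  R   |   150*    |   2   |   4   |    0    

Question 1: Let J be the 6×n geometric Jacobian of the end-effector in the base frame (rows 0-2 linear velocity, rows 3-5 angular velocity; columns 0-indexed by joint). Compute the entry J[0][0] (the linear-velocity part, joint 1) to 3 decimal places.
axis z_0 = ẑ; lever o_n−o_0 = (-5.0000,8.4641,-2.0000)
cross product → J_v[:, 0] = (-8.4641,-5.0000,0.0000)
J_ω[:, 0] = z_0
entry J[0][0] = -8.4641

-8.464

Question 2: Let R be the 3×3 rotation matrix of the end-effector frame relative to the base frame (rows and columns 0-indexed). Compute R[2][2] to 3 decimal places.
-1.000

End-effector z-axis (col 2 of R) = (-0.0000,0.0000,-1.0000)
R[2][2] = -1.0000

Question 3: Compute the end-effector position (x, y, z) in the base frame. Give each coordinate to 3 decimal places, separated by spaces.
-5.000 8.464 -2.000

after link 1: o_1 = (0.0000, 5.0000, 1.0000)
after link 2: o_2 = (-3.0000, 6.0000, 1.0000)
after link 3: o_3 = (-3.0000, 5.0000, 0.0000)
after link 4: o_4 = (-5.0000, 8.4641, -2.0000)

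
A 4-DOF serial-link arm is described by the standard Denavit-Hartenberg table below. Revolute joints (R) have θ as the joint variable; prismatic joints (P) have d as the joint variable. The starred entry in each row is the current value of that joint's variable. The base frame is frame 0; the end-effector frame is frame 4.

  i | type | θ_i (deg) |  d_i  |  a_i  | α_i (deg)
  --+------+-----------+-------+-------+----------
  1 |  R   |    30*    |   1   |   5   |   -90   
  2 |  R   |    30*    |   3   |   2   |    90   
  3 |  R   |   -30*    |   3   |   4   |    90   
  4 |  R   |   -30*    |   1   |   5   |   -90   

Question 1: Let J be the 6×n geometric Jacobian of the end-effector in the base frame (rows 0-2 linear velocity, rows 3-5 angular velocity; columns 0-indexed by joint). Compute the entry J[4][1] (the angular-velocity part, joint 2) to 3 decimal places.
axis z_1 = (-0.5000,0.8660,0.0000); lever o_n−o_1 = (7.7676,2.1393,-3.9240)
cross product → J_v[:, 1] = (-3.3983,-1.9620,-7.7966)
J_ω[:, 1] = z_1
entry J[4][1] = 0.8660

0.866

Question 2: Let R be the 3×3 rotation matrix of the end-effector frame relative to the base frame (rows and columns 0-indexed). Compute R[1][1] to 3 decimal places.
End-effector y-axis (col 1 of R) = (-0.0580,0.9665,-0.2500)
R[1][1] = 0.9665

0.967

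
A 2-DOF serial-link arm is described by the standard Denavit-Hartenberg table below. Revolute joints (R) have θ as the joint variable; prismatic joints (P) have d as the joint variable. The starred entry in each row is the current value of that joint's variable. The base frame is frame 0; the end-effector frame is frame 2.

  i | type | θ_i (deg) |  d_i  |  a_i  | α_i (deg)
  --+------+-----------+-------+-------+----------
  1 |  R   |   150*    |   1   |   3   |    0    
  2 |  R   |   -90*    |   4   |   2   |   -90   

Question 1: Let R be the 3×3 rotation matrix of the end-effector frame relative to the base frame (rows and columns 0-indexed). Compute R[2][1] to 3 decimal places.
End-effector y-axis (col 1 of R) = (-0.0000,0.0000,-1.0000)
R[2][1] = -1.0000

-1.000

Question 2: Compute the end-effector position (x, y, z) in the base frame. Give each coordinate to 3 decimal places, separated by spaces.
-1.598 3.232 5.000

after link 1: o_1 = (-2.5981, 1.5000, 1.0000)
after link 2: o_2 = (-1.5981, 3.2321, 5.0000)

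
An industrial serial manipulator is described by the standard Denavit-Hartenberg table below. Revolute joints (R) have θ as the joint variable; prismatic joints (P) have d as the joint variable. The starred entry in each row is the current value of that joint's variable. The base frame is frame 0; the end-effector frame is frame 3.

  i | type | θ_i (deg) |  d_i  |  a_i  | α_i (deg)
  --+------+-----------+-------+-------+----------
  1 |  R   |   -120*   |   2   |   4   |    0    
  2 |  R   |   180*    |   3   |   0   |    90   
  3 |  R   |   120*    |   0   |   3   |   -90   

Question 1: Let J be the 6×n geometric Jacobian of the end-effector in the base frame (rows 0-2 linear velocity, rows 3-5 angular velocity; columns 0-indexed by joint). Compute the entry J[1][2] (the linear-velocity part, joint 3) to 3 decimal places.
-2.250

axis z_2 = (0.8660,-0.5000,0.0000); lever o_n−o_2 = (-0.7500,-1.2990,2.5981)
cross product → J_v[:, 2] = (-1.2990,-2.2500,-1.5000)
J_ω[:, 2] = z_2
entry J[1][2] = -2.2500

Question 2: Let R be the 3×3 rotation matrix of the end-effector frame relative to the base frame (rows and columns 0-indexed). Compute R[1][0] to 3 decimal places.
End-effector x-axis (col 0 of R) = (-0.2500,-0.4330,0.8660)
R[1][0] = -0.4330

-0.433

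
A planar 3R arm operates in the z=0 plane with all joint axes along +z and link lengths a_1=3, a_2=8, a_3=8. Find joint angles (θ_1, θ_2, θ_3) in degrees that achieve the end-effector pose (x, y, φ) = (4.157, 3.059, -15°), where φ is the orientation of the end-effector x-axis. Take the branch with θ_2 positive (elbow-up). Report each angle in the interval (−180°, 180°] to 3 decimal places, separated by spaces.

9.684 134.998 -159.682

wrist centre = target − a_3·(cos φ, sin φ) = (-3.5704, 5.1296)
cos θ_2 = (39.0601−3²−8²)/(2·3·8) = -0.7071; θ_2 = 134.9979° (elbow-up)
β = atan2(5.1296,-3.5704) = 124.8397°; ψ = atan2(5.6571,-2.6566) = 115.1555°
θ_1 = β − ψ = 9.6842°
θ_3 = φ − θ_1 − θ_2 = -159.6821° (wrapped to (-180°,180°])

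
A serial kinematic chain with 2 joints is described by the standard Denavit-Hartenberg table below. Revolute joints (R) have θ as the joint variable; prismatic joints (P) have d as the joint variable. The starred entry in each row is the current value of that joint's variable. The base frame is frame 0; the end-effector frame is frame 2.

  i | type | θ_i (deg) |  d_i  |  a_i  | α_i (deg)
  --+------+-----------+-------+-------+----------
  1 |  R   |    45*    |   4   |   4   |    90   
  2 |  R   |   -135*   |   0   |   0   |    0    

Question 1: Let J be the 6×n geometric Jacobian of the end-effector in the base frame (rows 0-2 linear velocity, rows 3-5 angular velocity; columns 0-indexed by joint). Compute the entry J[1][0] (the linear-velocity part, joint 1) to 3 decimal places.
2.828

axis z_0 = ẑ; lever o_n−o_0 = (2.8284,2.8284,4.0000)
cross product → J_v[:, 0] = (-2.8284,2.8284,0.0000)
J_ω[:, 0] = z_0
entry J[1][0] = 2.8284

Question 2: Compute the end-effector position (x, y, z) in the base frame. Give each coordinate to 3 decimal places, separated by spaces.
after link 1: o_1 = (2.8284, 2.8284, 4.0000)
after link 2: o_2 = (2.8284, 2.8284, 4.0000)

2.828 2.828 4.000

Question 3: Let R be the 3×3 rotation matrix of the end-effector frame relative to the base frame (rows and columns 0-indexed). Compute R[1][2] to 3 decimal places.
-0.707

End-effector z-axis (col 2 of R) = (0.7071,-0.7071,0.0000)
R[1][2] = -0.7071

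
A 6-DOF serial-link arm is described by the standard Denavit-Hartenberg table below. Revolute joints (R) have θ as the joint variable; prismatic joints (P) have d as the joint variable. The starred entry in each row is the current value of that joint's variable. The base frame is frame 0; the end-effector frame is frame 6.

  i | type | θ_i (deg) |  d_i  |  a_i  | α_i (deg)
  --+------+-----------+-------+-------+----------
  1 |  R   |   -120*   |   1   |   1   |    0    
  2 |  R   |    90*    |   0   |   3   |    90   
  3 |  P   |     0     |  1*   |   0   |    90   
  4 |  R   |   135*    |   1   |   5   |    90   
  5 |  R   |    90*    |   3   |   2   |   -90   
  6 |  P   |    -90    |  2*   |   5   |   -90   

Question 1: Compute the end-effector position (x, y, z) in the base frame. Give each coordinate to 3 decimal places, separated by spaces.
0.771 -11.736 -2.000

after link 1: o_1 = (-0.5000, -0.8660, 1.0000)
after link 2: o_2 = (2.0981, -2.3660, 1.0000)
after link 3: o_3 = (1.5981, -3.2321, 1.0000)
after link 4: o_4 = (-3.2316, -4.5261, 0.0000)
after link 5: o_5 = (-2.4551, -7.4239, -2.0000)
after link 6: o_6 = (0.7709, -11.7359, -2.0000)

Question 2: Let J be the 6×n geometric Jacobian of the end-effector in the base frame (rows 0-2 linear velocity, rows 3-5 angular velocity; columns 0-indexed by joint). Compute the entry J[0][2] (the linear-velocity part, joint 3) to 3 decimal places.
-0.500

prismatic axis z_2 = (-0.5000,-0.8660,0.0000)
J_v[:, 2] = z_2; J_ω[:, 2] = (0,0,0)
entry J[0][2] = -0.5000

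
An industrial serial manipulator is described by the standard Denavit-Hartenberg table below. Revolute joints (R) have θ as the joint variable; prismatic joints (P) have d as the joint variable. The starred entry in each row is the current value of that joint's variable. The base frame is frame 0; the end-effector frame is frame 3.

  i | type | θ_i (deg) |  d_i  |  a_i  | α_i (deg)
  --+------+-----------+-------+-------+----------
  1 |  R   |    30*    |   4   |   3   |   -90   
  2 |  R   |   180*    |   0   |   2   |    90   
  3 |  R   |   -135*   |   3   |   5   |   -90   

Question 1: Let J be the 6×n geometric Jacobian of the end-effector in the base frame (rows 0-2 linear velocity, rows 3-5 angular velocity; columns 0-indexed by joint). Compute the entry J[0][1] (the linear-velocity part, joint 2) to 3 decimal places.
-2.598

axis z_1 = (-0.5000,0.8660,0.0000); lever o_n−o_1 = (3.0976,-2.2941,-3.0000)
cross product → J_v[:, 1] = (-2.5981,-1.5000,-1.5355)
J_ω[:, 1] = z_1
entry J[0][1] = -2.5981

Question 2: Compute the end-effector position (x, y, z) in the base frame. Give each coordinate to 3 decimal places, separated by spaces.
5.696 -0.794 1.000

after link 1: o_1 = (2.5981, 1.5000, 4.0000)
after link 2: o_2 = (0.8660, 0.5000, 4.0000)
after link 3: o_3 = (5.6957, -0.7941, 1.0000)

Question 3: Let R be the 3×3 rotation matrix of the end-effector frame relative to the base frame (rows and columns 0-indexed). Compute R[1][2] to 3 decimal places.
End-effector z-axis (col 2 of R) = (-0.2588,-0.9659,-0.0000)
R[1][2] = -0.9659

-0.966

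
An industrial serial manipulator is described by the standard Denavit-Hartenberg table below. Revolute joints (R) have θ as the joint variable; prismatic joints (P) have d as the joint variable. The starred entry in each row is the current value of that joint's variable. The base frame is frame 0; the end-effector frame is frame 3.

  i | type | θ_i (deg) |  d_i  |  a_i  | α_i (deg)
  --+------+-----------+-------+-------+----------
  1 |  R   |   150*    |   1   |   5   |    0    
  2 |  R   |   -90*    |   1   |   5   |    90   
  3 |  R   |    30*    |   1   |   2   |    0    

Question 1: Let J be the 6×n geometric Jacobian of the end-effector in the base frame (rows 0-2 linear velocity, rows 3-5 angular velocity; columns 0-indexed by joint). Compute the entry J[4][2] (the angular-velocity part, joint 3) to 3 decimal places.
-0.500

axis z_2 = (0.8660,-0.5000,0.0000); lever o_n−o_2 = (1.7321,1.0000,1.0000)
cross product → J_v[:, 2] = (-0.5000,-0.8660,1.7321)
J_ω[:, 2] = z_2
entry J[4][2] = -0.5000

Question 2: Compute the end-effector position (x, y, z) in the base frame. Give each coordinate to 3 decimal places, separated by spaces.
after link 1: o_1 = (-4.3301, 2.5000, 1.0000)
after link 2: o_2 = (-1.8301, 6.8301, 2.0000)
after link 3: o_3 = (-0.0981, 7.8301, 3.0000)

-0.098 7.830 3.000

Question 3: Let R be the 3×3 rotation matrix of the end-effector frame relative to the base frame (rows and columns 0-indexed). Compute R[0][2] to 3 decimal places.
End-effector z-axis (col 2 of R) = (0.8660,-0.5000,0.0000)
R[0][2] = 0.8660

0.866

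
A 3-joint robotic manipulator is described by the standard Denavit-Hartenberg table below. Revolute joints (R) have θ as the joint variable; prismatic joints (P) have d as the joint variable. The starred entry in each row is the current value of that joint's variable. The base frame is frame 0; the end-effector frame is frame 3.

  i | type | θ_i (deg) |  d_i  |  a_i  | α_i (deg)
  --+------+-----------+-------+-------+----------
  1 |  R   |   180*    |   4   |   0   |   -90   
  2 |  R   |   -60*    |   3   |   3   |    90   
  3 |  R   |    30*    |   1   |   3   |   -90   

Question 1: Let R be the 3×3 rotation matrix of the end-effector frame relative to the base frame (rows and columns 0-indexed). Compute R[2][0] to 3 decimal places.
End-effector x-axis (col 0 of R) = (-0.4330,-0.5000,0.7500)
R[2][0] = 0.7500

0.750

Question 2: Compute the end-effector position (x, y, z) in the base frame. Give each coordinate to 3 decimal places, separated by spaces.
after link 1: o_1 = (0.0000, 0.0000, 4.0000)
after link 2: o_2 = (-1.5000, -3.0000, 6.5981)
after link 3: o_3 = (-1.9330, -4.5000, 9.3481)

-1.933 -4.500 9.348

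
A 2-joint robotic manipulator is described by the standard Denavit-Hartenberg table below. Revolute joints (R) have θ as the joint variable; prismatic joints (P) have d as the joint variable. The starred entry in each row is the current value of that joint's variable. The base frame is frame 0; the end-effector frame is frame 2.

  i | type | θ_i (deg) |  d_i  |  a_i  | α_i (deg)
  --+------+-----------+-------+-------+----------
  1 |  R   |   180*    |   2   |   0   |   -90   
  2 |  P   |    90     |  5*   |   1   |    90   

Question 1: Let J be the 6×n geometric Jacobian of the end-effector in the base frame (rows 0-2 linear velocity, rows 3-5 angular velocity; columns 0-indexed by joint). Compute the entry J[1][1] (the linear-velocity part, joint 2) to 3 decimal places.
prismatic axis z_1 = (-0.0000,-1.0000,0.0000)
J_v[:, 1] = z_1; J_ω[:, 1] = (0,0,0)
entry J[1][1] = -1.0000

-1.000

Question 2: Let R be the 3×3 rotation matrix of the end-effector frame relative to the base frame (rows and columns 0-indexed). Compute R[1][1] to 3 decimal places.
-1.000

End-effector y-axis (col 1 of R) = (-0.0000,-1.0000,0.0000)
R[1][1] = -1.0000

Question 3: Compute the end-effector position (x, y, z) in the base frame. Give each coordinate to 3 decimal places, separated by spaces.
after link 1: o_1 = (0.0000, 0.0000, 2.0000)
after link 2: o_2 = (-0.0000, -5.0000, 1.0000)

-0.000 -5.000 1.000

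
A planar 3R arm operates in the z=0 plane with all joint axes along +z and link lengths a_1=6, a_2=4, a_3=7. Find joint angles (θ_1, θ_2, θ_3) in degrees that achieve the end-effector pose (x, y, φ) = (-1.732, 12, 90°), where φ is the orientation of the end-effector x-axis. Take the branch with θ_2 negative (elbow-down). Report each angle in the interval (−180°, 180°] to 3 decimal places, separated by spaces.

150.000 -120.000 60.001

wrist centre = target − a_3·(cos φ, sin φ) = (-1.7320, 5.0000)
cos θ_2 = (27.9998−6²−4²)/(2·6·4) = -0.5000; θ_2 = -120.0002° (elbow-down)
β = atan2(5.0000,-1.7320) = 109.1061°; ψ = atan2(-3.4641,4.0000) = -40.8934°
θ_1 = β − ψ = 149.9995°
θ_3 = φ − θ_1 − θ_2 = 60.0007° (wrapped to (-180°,180°])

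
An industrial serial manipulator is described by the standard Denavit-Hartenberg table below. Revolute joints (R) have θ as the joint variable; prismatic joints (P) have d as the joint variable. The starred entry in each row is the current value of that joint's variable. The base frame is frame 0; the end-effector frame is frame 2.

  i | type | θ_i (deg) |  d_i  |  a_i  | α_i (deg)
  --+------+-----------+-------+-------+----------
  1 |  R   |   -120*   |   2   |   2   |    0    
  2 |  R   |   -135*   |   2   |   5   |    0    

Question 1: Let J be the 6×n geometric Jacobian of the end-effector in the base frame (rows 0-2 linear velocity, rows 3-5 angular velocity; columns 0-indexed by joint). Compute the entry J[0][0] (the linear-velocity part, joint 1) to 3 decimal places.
axis z_0 = ẑ; lever o_n−o_0 = (-2.2941,3.0976,4.0000)
cross product → J_v[:, 0] = (-3.0976,-2.2941,0.0000)
J_ω[:, 0] = z_0
entry J[0][0] = -3.0976

-3.098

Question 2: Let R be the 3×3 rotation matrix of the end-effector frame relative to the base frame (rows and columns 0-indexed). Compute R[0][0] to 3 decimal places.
End-effector x-axis (col 0 of R) = (-0.2588,0.9659,0.0000)
R[0][0] = -0.2588

-0.259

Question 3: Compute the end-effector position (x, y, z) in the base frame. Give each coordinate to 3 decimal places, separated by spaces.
-2.294 3.098 4.000

after link 1: o_1 = (-1.0000, -1.7321, 2.0000)
after link 2: o_2 = (-2.2941, 3.0976, 4.0000)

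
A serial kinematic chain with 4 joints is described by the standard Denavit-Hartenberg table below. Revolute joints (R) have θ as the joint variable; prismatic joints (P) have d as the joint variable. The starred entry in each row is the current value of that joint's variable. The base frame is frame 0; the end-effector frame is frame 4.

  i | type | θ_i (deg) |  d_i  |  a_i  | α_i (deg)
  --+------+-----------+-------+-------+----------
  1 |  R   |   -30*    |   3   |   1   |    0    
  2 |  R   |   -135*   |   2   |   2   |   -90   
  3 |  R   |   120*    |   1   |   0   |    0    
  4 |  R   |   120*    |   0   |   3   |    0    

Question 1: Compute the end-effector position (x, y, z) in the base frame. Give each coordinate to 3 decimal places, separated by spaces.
0.642 -1.595 7.598

after link 1: o_1 = (0.8660, -0.5000, 3.0000)
after link 2: o_2 = (-1.0658, -1.0176, 5.0000)
after link 3: o_3 = (-0.8070, -1.9836, 5.0000)
after link 4: o_4 = (0.6419, -1.5953, 7.5981)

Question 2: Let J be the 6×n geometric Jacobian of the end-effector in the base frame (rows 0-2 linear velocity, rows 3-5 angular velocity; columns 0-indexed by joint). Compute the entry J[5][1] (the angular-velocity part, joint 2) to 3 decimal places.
axis z_1 = (0.0000,0.0000,1.0000); lever o_n−o_1 = (-0.2241,-1.0953,4.5981)
cross product → J_v[:, 1] = (1.0953,-0.2241,0.0000)
J_ω[:, 1] = z_1
entry J[5][1] = 1.0000

1.000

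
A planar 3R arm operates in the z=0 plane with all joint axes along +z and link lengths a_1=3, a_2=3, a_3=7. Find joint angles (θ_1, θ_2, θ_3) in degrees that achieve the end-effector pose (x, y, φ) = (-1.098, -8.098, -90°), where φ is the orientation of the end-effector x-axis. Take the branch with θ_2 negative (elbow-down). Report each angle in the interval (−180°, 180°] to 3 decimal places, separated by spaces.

wrist centre = target − a_3·(cos φ, sin φ) = (-1.0980, -1.0980)
cos θ_2 = (2.4112−3²−3²)/(2·3·3) = -0.8660; θ_2 = -150.0021° (elbow-down)
β = atan2(-1.0980,-1.0980) = -135.0000°; ψ = atan2(-1.4999,0.4019) = -75.0011°
θ_1 = β − ψ = -59.9989°
θ_3 = φ − θ_1 − θ_2 = 120.0011° (wrapped to (-180°,180°])

-59.999 -150.002 120.001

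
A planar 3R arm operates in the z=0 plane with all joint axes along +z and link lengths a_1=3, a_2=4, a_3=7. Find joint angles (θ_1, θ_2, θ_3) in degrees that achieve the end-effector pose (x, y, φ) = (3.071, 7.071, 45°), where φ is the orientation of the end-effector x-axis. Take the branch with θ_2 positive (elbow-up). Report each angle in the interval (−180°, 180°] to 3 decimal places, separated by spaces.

wrist centre = target − a_3·(cos φ, sin φ) = (-1.8787, 2.1213)
cos θ_2 = (8.0294−3²−4²)/(2·3·4) = -0.7071; θ_2 = 135.0001° (elbow-up)
β = atan2(2.1213,-1.8787) = 131.5306°; ψ = atan2(2.8284,0.1716) = 86.5288°
θ_1 = β − ψ = 45.0018°
θ_3 = φ − θ_1 − θ_2 = -135.0019° (wrapped to (-180°,180°])

45.002 135.000 -135.002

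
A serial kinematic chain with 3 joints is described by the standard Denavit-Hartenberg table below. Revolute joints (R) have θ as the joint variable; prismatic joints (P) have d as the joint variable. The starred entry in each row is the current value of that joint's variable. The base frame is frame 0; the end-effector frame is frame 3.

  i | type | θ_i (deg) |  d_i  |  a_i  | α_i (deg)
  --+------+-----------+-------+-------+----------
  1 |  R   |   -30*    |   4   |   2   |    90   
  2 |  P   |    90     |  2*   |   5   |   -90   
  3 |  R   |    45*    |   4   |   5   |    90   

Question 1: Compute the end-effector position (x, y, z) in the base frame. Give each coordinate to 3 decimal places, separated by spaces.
-0.964 2.330 12.536

after link 1: o_1 = (1.7321, -1.0000, 4.0000)
after link 2: o_2 = (0.7321, -2.7321, 9.0000)
after link 3: o_3 = (-0.9643, 2.3298, 12.5355)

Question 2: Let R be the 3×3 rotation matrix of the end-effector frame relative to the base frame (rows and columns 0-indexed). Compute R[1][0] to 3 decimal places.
End-effector x-axis (col 0 of R) = (0.3536,0.6124,0.7071)
R[1][0] = 0.6124

0.612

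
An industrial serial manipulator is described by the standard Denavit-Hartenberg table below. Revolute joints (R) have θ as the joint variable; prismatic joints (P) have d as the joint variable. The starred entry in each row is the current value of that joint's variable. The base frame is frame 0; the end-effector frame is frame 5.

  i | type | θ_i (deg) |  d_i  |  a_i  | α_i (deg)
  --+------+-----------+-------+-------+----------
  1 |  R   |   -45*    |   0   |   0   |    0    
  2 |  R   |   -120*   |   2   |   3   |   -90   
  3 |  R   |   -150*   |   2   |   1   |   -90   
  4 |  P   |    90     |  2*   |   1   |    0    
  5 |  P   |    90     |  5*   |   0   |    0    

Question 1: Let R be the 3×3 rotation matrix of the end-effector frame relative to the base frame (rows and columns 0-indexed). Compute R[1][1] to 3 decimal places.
End-effector y-axis (col 1 of R) = (0.2588,-0.9659,-0.0000)
R[1][1] = -0.9659

-0.966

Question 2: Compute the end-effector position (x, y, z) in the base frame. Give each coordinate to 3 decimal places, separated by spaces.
after link 1: o_1 = (0.0000, 0.0000, 0.0000)
after link 2: o_2 = (-2.8978, -0.7765, 2.0000)
after link 3: o_3 = (-1.5436, -2.4842, 2.5000)
after link 4: o_4 = (-2.7684, -1.7771, 4.2321)
after link 5: o_5 = (-5.1832, -2.4241, 8.5622)

-5.183 -2.424 8.562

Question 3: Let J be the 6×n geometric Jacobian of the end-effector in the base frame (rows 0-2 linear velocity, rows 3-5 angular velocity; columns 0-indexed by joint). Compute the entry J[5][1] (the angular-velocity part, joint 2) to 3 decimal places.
axis z_1 = (0.0000,0.0000,1.0000); lever o_n−o_1 = (-5.1832,-2.4241,8.5622)
cross product → J_v[:, 1] = (2.4241,-5.1832,0.0000)
J_ω[:, 1] = z_1
entry J[5][1] = 1.0000

1.000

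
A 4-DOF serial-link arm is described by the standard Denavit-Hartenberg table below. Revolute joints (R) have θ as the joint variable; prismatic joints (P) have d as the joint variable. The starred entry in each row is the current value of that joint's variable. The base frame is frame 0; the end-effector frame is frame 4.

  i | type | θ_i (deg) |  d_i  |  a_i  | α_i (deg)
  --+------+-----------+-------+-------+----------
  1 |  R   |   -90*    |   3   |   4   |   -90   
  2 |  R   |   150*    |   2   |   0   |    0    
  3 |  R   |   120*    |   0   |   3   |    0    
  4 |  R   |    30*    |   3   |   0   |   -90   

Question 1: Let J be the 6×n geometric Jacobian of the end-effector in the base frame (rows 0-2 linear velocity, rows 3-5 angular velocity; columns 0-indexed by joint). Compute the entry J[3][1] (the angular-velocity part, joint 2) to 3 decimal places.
1.000

axis z_1 = (1.0000,0.0000,0.0000); lever o_n−o_1 = (5.0000,0.0000,3.0000)
cross product → J_v[:, 1] = (0.0000,-3.0000,-0.0000)
J_ω[:, 1] = z_1
entry J[3][1] = 1.0000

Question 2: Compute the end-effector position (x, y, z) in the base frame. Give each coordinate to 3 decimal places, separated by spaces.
5.000 -4.000 6.000

after link 1: o_1 = (0.0000, -4.0000, 3.0000)
after link 2: o_2 = (2.0000, -4.0000, 3.0000)
after link 3: o_3 = (2.0000, -4.0000, 6.0000)
after link 4: o_4 = (5.0000, -4.0000, 6.0000)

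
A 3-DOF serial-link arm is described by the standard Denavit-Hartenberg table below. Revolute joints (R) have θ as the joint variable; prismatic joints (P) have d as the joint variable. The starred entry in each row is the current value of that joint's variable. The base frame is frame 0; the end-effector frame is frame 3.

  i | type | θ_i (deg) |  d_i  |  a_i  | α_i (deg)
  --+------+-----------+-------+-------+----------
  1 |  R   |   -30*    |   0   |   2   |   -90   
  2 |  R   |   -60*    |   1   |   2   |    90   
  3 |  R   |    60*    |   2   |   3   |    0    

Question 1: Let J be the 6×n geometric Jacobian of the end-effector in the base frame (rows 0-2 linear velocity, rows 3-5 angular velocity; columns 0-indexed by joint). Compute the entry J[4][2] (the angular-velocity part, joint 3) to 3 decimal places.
0.433

axis z_2 = (-0.7500,0.4330,0.5000); lever o_n−o_2 = (0.4486,2.7410,2.2990)
cross product → J_v[:, 2] = (-0.3750,1.9486,-2.2500)
J_ω[:, 2] = z_2
entry J[4][2] = 0.4330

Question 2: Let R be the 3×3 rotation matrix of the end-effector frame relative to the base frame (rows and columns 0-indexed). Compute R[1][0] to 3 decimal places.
0.625

End-effector x-axis (col 0 of R) = (0.6495,0.6250,0.4330)
R[1][0] = 0.6250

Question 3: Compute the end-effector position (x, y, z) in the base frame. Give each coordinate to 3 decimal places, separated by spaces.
3.547 2.107 4.031

after link 1: o_1 = (1.7321, -1.0000, 0.0000)
after link 2: o_2 = (3.0981, -0.6340, 1.7321)
after link 3: o_3 = (3.5466, 2.1071, 4.0311)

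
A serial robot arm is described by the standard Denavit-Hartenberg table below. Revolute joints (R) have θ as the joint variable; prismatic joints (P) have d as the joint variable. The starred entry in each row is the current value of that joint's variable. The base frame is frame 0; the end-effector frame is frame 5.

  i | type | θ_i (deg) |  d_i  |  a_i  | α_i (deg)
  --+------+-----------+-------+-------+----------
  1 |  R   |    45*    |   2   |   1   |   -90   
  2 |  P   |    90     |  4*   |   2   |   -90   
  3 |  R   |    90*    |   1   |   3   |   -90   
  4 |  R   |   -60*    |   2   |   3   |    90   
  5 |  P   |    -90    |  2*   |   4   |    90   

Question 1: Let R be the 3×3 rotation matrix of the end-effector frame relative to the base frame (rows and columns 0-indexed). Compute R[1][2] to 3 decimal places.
End-effector z-axis (col 2 of R) = (0.2588,0.9659,0.0000)
R[1][2] = 0.9659

0.966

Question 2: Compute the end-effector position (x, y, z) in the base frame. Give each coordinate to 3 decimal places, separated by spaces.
-3.415 -1.673 -2.000

after link 1: o_1 = (0.7071, 0.7071, 2.0000)
after link 2: o_2 = (-2.1213, 3.5355, 0.0000)
after link 3: o_3 = (-0.7071, 0.7071, -0.0000)
after link 4: o_4 = (-1.4836, -2.1907, 2.0000)
after link 5: o_5 = (-3.4154, -1.6730, -2.0000)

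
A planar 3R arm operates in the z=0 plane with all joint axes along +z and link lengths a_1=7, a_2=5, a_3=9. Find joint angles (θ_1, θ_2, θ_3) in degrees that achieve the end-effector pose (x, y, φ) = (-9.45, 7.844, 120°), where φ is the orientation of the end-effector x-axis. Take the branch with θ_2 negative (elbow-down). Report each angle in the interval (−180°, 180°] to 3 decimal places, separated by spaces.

wrist centre = target − a_3·(cos φ, sin φ) = (-4.9500, 0.0498)
cos θ_2 = (24.5050−7²−5²)/(2·7·5) = -0.7071; θ_2 = -134.9972° (elbow-down)
β = atan2(0.0498,-4.9500) = 179.4239°; ψ = atan2(-3.5357,3.4646) = -45.5816°
θ_1 = β − ψ = 225.0056°
θ_3 = φ − θ_1 − θ_2 = 29.9916° (wrapped to (-180°,180°])

-134.994 -134.997 29.992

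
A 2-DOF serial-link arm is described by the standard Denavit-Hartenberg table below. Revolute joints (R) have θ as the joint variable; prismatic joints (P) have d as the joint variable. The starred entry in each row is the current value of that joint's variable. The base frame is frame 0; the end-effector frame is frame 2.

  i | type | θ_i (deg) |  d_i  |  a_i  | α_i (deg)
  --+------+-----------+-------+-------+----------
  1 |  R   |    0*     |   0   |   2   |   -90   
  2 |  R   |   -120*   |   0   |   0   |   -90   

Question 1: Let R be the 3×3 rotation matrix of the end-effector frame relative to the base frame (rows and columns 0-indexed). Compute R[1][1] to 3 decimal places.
End-effector y-axis (col 1 of R) = (0.0000,-1.0000,-0.0000)
R[1][1] = -1.0000

-1.000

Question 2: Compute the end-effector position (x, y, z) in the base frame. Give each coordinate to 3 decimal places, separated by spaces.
2.000 0.000 0.000

after link 1: o_1 = (2.0000, 0.0000, 0.0000)
after link 2: o_2 = (2.0000, 0.0000, 0.0000)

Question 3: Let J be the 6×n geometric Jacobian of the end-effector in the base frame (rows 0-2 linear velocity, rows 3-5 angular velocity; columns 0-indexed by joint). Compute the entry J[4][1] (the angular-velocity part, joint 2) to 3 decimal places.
1.000

axis z_1 = (0.0000,1.0000,0.0000); lever o_n−o_1 = (0.0000,0.0000,0.0000)
cross product → J_v[:, 1] = (0.0000,0.0000,0.0000)
J_ω[:, 1] = z_1
entry J[4][1] = 1.0000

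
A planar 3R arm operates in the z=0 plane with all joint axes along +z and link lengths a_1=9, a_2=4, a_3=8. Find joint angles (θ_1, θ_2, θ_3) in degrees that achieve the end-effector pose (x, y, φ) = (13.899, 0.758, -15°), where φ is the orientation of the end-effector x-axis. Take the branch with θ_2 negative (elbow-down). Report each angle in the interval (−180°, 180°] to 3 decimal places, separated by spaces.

wrist centre = target − a_3·(cos φ, sin φ) = (6.1716, 2.8286)
cos θ_2 = (46.0893−9²−4²)/(2·9·4) = -0.7071; θ_2 = -134.9989° (elbow-down)
β = atan2(2.8286,6.1716) = 24.6228°; ψ = atan2(-2.8285,6.1716) = -24.6222°
θ_1 = β − ψ = 49.2450°
θ_3 = φ − θ_1 − θ_2 = 70.7539° (wrapped to (-180°,180°])

49.245 -134.999 70.754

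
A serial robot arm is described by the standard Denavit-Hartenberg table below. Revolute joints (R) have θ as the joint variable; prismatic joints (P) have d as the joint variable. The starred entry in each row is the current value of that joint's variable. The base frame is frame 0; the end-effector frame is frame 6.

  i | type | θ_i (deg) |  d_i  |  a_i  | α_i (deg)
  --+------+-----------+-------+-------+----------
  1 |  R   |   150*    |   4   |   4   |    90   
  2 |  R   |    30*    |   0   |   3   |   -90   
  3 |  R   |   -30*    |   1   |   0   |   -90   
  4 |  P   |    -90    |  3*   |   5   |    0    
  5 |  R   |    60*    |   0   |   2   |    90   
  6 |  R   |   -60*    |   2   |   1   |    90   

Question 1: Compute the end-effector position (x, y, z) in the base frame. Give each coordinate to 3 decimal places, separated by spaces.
-4.015 0.856 14.317

after link 1: o_1 = (-3.4641, 2.0000, 4.0000)
after link 2: o_2 = (-5.7141, 3.2990, 5.5000)
after link 3: o_3 = (-5.2811, 3.0490, 6.3660)
after link 4: o_4 = (-5.5401, 0.1986, 11.4462)
after link 5: o_5 = (-5.7990, 1.3481, 13.0622)
after link 6: o_6 = (-4.0145, 0.8564, 14.3167)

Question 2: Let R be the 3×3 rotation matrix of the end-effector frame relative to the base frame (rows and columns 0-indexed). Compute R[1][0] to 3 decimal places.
End-effector x-axis (col 0 of R) = (0.6350,0.7494,0.1875)
R[1][0] = 0.7494

0.749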